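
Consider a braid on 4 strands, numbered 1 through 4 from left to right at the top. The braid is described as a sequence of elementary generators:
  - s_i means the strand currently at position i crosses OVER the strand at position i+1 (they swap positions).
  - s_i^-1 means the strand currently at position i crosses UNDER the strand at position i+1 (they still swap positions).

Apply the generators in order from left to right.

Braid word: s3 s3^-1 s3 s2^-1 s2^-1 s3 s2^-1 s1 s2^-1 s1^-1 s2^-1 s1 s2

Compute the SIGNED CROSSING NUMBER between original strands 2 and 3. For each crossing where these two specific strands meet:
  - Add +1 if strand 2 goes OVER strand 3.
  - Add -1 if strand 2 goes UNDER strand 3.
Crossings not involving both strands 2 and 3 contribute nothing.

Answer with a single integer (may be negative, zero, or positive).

Answer: 1

Derivation:
Gen 1: crossing 3x4. Both 2&3? no. Sum: 0
Gen 2: crossing 4x3. Both 2&3? no. Sum: 0
Gen 3: crossing 3x4. Both 2&3? no. Sum: 0
Gen 4: crossing 2x4. Both 2&3? no. Sum: 0
Gen 5: crossing 4x2. Both 2&3? no. Sum: 0
Gen 6: crossing 4x3. Both 2&3? no. Sum: 0
Gen 7: 2 under 3. Both 2&3? yes. Contrib: -1. Sum: -1
Gen 8: crossing 1x3. Both 2&3? no. Sum: -1
Gen 9: crossing 1x2. Both 2&3? no. Sum: -1
Gen 10: 3 under 2. Both 2&3? yes. Contrib: +1. Sum: 0
Gen 11: crossing 3x1. Both 2&3? no. Sum: 0
Gen 12: crossing 2x1. Both 2&3? no. Sum: 0
Gen 13: 2 over 3. Both 2&3? yes. Contrib: +1. Sum: 1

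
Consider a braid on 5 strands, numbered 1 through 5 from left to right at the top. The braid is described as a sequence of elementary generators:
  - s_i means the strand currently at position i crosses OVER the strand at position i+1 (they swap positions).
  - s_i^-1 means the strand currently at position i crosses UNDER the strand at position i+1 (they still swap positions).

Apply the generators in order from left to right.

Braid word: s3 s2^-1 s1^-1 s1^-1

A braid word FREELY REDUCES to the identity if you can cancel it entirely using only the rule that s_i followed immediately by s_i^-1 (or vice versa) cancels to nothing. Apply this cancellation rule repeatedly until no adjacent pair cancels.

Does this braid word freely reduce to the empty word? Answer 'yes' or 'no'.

Gen 1 (s3): push. Stack: [s3]
Gen 2 (s2^-1): push. Stack: [s3 s2^-1]
Gen 3 (s1^-1): push. Stack: [s3 s2^-1 s1^-1]
Gen 4 (s1^-1): push. Stack: [s3 s2^-1 s1^-1 s1^-1]
Reduced word: s3 s2^-1 s1^-1 s1^-1

Answer: no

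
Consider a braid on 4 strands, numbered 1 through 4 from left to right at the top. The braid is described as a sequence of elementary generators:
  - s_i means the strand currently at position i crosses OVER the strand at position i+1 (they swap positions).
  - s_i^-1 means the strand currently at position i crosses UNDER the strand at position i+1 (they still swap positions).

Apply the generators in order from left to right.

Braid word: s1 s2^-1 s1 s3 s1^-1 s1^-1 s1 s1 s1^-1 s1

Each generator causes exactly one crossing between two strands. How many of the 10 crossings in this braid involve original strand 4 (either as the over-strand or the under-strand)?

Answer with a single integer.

Answer: 1

Derivation:
Gen 1: crossing 1x2. Involves strand 4? no. Count so far: 0
Gen 2: crossing 1x3. Involves strand 4? no. Count so far: 0
Gen 3: crossing 2x3. Involves strand 4? no. Count so far: 0
Gen 4: crossing 1x4. Involves strand 4? yes. Count so far: 1
Gen 5: crossing 3x2. Involves strand 4? no. Count so far: 1
Gen 6: crossing 2x3. Involves strand 4? no. Count so far: 1
Gen 7: crossing 3x2. Involves strand 4? no. Count so far: 1
Gen 8: crossing 2x3. Involves strand 4? no. Count so far: 1
Gen 9: crossing 3x2. Involves strand 4? no. Count so far: 1
Gen 10: crossing 2x3. Involves strand 4? no. Count so far: 1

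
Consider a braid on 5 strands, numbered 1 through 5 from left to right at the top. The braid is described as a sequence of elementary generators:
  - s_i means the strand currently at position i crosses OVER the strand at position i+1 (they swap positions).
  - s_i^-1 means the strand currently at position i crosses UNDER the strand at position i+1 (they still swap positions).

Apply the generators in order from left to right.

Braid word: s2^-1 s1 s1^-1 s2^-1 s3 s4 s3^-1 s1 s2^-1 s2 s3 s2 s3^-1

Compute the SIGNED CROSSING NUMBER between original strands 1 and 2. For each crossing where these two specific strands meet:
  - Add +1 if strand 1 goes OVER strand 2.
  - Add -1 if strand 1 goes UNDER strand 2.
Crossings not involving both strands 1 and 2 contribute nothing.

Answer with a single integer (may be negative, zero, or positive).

Gen 1: crossing 2x3. Both 1&2? no. Sum: 0
Gen 2: crossing 1x3. Both 1&2? no. Sum: 0
Gen 3: crossing 3x1. Both 1&2? no. Sum: 0
Gen 4: crossing 3x2. Both 1&2? no. Sum: 0
Gen 5: crossing 3x4. Both 1&2? no. Sum: 0
Gen 6: crossing 3x5. Both 1&2? no. Sum: 0
Gen 7: crossing 4x5. Both 1&2? no. Sum: 0
Gen 8: 1 over 2. Both 1&2? yes. Contrib: +1. Sum: 1
Gen 9: crossing 1x5. Both 1&2? no. Sum: 1
Gen 10: crossing 5x1. Both 1&2? no. Sum: 1
Gen 11: crossing 5x4. Both 1&2? no. Sum: 1
Gen 12: crossing 1x4. Both 1&2? no. Sum: 1
Gen 13: crossing 1x5. Both 1&2? no. Sum: 1

Answer: 1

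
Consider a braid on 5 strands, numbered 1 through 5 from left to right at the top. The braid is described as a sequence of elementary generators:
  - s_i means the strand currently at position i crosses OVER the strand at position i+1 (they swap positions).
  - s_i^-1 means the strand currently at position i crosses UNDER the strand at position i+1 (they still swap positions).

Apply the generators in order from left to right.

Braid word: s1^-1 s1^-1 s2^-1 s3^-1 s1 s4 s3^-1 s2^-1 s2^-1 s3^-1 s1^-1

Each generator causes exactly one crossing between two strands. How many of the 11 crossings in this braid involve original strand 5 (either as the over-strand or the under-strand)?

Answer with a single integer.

Gen 1: crossing 1x2. Involves strand 5? no. Count so far: 0
Gen 2: crossing 2x1. Involves strand 5? no. Count so far: 0
Gen 3: crossing 2x3. Involves strand 5? no. Count so far: 0
Gen 4: crossing 2x4. Involves strand 5? no. Count so far: 0
Gen 5: crossing 1x3. Involves strand 5? no. Count so far: 0
Gen 6: crossing 2x5. Involves strand 5? yes. Count so far: 1
Gen 7: crossing 4x5. Involves strand 5? yes. Count so far: 2
Gen 8: crossing 1x5. Involves strand 5? yes. Count so far: 3
Gen 9: crossing 5x1. Involves strand 5? yes. Count so far: 4
Gen 10: crossing 5x4. Involves strand 5? yes. Count so far: 5
Gen 11: crossing 3x1. Involves strand 5? no. Count so far: 5

Answer: 5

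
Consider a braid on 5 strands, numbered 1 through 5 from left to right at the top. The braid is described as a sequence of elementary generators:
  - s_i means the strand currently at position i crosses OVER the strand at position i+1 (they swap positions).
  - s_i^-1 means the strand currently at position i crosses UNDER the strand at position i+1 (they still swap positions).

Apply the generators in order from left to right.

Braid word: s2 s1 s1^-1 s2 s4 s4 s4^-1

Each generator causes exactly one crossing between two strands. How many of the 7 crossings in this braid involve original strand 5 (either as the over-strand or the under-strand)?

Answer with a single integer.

Gen 1: crossing 2x3. Involves strand 5? no. Count so far: 0
Gen 2: crossing 1x3. Involves strand 5? no. Count so far: 0
Gen 3: crossing 3x1. Involves strand 5? no. Count so far: 0
Gen 4: crossing 3x2. Involves strand 5? no. Count so far: 0
Gen 5: crossing 4x5. Involves strand 5? yes. Count so far: 1
Gen 6: crossing 5x4. Involves strand 5? yes. Count so far: 2
Gen 7: crossing 4x5. Involves strand 5? yes. Count so far: 3

Answer: 3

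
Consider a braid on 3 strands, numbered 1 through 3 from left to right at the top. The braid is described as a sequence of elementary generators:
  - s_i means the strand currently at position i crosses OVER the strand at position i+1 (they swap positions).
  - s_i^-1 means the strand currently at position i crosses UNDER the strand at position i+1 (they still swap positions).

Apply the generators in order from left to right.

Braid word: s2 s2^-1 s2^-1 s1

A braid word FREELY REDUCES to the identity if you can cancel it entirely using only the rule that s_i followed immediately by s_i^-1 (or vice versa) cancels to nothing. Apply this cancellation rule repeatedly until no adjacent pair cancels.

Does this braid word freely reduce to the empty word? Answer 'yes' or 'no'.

Gen 1 (s2): push. Stack: [s2]
Gen 2 (s2^-1): cancels prior s2. Stack: []
Gen 3 (s2^-1): push. Stack: [s2^-1]
Gen 4 (s1): push. Stack: [s2^-1 s1]
Reduced word: s2^-1 s1

Answer: no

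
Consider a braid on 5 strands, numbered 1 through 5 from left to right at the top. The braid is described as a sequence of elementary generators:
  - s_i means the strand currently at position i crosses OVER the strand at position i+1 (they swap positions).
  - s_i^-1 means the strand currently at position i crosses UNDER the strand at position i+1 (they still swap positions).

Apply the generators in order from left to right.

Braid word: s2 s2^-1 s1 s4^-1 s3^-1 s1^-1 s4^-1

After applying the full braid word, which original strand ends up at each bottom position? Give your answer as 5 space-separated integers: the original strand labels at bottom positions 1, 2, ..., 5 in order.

Answer: 1 2 5 4 3

Derivation:
Gen 1 (s2): strand 2 crosses over strand 3. Perm now: [1 3 2 4 5]
Gen 2 (s2^-1): strand 3 crosses under strand 2. Perm now: [1 2 3 4 5]
Gen 3 (s1): strand 1 crosses over strand 2. Perm now: [2 1 3 4 5]
Gen 4 (s4^-1): strand 4 crosses under strand 5. Perm now: [2 1 3 5 4]
Gen 5 (s3^-1): strand 3 crosses under strand 5. Perm now: [2 1 5 3 4]
Gen 6 (s1^-1): strand 2 crosses under strand 1. Perm now: [1 2 5 3 4]
Gen 7 (s4^-1): strand 3 crosses under strand 4. Perm now: [1 2 5 4 3]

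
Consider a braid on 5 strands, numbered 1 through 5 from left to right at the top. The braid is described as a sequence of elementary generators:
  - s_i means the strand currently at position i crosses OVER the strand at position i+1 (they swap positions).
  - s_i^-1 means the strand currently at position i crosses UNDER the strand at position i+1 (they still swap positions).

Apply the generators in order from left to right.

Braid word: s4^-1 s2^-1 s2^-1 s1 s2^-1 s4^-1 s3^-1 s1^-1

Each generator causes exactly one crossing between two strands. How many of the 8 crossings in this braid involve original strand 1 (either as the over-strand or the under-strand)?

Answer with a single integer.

Answer: 3

Derivation:
Gen 1: crossing 4x5. Involves strand 1? no. Count so far: 0
Gen 2: crossing 2x3. Involves strand 1? no. Count so far: 0
Gen 3: crossing 3x2. Involves strand 1? no. Count so far: 0
Gen 4: crossing 1x2. Involves strand 1? yes. Count so far: 1
Gen 5: crossing 1x3. Involves strand 1? yes. Count so far: 2
Gen 6: crossing 5x4. Involves strand 1? no. Count so far: 2
Gen 7: crossing 1x4. Involves strand 1? yes. Count so far: 3
Gen 8: crossing 2x3. Involves strand 1? no. Count so far: 3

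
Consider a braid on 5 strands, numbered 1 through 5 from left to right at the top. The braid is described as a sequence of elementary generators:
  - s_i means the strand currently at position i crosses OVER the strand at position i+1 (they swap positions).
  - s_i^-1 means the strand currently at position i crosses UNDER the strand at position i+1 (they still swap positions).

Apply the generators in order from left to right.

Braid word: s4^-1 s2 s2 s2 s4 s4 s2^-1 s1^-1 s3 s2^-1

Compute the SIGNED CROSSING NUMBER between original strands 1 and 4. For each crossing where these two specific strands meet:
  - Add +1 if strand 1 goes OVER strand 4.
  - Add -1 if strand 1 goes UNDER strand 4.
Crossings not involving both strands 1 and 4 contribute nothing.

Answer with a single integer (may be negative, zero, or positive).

Answer: 0

Derivation:
Gen 1: crossing 4x5. Both 1&4? no. Sum: 0
Gen 2: crossing 2x3. Both 1&4? no. Sum: 0
Gen 3: crossing 3x2. Both 1&4? no. Sum: 0
Gen 4: crossing 2x3. Both 1&4? no. Sum: 0
Gen 5: crossing 5x4. Both 1&4? no. Sum: 0
Gen 6: crossing 4x5. Both 1&4? no. Sum: 0
Gen 7: crossing 3x2. Both 1&4? no. Sum: 0
Gen 8: crossing 1x2. Both 1&4? no. Sum: 0
Gen 9: crossing 3x5. Both 1&4? no. Sum: 0
Gen 10: crossing 1x5. Both 1&4? no. Sum: 0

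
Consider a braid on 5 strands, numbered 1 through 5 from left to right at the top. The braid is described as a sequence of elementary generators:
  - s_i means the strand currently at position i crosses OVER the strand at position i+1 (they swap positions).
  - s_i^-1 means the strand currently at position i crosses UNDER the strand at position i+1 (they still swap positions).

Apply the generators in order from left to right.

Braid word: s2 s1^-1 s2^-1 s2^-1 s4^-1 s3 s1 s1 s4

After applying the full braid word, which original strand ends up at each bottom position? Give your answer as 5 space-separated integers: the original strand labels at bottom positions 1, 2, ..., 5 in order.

Answer: 3 1 5 4 2

Derivation:
Gen 1 (s2): strand 2 crosses over strand 3. Perm now: [1 3 2 4 5]
Gen 2 (s1^-1): strand 1 crosses under strand 3. Perm now: [3 1 2 4 5]
Gen 3 (s2^-1): strand 1 crosses under strand 2. Perm now: [3 2 1 4 5]
Gen 4 (s2^-1): strand 2 crosses under strand 1. Perm now: [3 1 2 4 5]
Gen 5 (s4^-1): strand 4 crosses under strand 5. Perm now: [3 1 2 5 4]
Gen 6 (s3): strand 2 crosses over strand 5. Perm now: [3 1 5 2 4]
Gen 7 (s1): strand 3 crosses over strand 1. Perm now: [1 3 5 2 4]
Gen 8 (s1): strand 1 crosses over strand 3. Perm now: [3 1 5 2 4]
Gen 9 (s4): strand 2 crosses over strand 4. Perm now: [3 1 5 4 2]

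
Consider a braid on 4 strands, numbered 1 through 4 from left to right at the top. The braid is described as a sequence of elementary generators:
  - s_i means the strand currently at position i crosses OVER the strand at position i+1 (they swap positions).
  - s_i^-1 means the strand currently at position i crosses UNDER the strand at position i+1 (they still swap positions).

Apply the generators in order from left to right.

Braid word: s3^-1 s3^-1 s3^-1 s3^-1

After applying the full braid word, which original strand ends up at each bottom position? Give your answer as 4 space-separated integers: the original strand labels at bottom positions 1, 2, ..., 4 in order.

Gen 1 (s3^-1): strand 3 crosses under strand 4. Perm now: [1 2 4 3]
Gen 2 (s3^-1): strand 4 crosses under strand 3. Perm now: [1 2 3 4]
Gen 3 (s3^-1): strand 3 crosses under strand 4. Perm now: [1 2 4 3]
Gen 4 (s3^-1): strand 4 crosses under strand 3. Perm now: [1 2 3 4]

Answer: 1 2 3 4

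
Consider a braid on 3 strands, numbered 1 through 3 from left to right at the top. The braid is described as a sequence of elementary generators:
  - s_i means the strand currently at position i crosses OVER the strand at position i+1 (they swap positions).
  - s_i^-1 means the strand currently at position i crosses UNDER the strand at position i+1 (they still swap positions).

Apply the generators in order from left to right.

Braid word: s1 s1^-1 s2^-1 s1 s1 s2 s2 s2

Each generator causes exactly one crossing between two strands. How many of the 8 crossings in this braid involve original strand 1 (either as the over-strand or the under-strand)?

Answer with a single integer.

Gen 1: crossing 1x2. Involves strand 1? yes. Count so far: 1
Gen 2: crossing 2x1. Involves strand 1? yes. Count so far: 2
Gen 3: crossing 2x3. Involves strand 1? no. Count so far: 2
Gen 4: crossing 1x3. Involves strand 1? yes. Count so far: 3
Gen 5: crossing 3x1. Involves strand 1? yes. Count so far: 4
Gen 6: crossing 3x2. Involves strand 1? no. Count so far: 4
Gen 7: crossing 2x3. Involves strand 1? no. Count so far: 4
Gen 8: crossing 3x2. Involves strand 1? no. Count so far: 4

Answer: 4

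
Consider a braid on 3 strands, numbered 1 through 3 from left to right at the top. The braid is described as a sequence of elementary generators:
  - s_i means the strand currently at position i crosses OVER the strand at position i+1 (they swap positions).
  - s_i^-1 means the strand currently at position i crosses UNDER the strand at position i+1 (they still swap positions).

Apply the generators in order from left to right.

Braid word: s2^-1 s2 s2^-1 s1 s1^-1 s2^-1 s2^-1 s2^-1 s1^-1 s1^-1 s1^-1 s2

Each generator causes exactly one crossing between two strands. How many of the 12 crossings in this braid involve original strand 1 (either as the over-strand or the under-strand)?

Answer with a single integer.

Gen 1: crossing 2x3. Involves strand 1? no. Count so far: 0
Gen 2: crossing 3x2. Involves strand 1? no. Count so far: 0
Gen 3: crossing 2x3. Involves strand 1? no. Count so far: 0
Gen 4: crossing 1x3. Involves strand 1? yes. Count so far: 1
Gen 5: crossing 3x1. Involves strand 1? yes. Count so far: 2
Gen 6: crossing 3x2. Involves strand 1? no. Count so far: 2
Gen 7: crossing 2x3. Involves strand 1? no. Count so far: 2
Gen 8: crossing 3x2. Involves strand 1? no. Count so far: 2
Gen 9: crossing 1x2. Involves strand 1? yes. Count so far: 3
Gen 10: crossing 2x1. Involves strand 1? yes. Count so far: 4
Gen 11: crossing 1x2. Involves strand 1? yes. Count so far: 5
Gen 12: crossing 1x3. Involves strand 1? yes. Count so far: 6

Answer: 6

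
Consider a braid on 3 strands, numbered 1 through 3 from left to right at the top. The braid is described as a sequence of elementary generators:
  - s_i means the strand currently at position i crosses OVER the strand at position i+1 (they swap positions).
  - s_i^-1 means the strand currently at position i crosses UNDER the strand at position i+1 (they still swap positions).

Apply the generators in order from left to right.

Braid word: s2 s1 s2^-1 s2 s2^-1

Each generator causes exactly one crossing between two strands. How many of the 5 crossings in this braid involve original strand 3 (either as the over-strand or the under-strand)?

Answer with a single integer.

Gen 1: crossing 2x3. Involves strand 3? yes. Count so far: 1
Gen 2: crossing 1x3. Involves strand 3? yes. Count so far: 2
Gen 3: crossing 1x2. Involves strand 3? no. Count so far: 2
Gen 4: crossing 2x1. Involves strand 3? no. Count so far: 2
Gen 5: crossing 1x2. Involves strand 3? no. Count so far: 2

Answer: 2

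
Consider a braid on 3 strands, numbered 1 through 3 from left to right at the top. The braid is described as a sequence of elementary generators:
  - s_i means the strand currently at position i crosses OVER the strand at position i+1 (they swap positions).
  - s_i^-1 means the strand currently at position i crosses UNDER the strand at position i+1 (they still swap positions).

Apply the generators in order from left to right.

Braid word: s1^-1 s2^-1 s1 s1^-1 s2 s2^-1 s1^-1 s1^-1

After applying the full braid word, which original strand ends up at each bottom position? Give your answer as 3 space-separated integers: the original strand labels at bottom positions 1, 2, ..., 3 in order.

Answer: 2 3 1

Derivation:
Gen 1 (s1^-1): strand 1 crosses under strand 2. Perm now: [2 1 3]
Gen 2 (s2^-1): strand 1 crosses under strand 3. Perm now: [2 3 1]
Gen 3 (s1): strand 2 crosses over strand 3. Perm now: [3 2 1]
Gen 4 (s1^-1): strand 3 crosses under strand 2. Perm now: [2 3 1]
Gen 5 (s2): strand 3 crosses over strand 1. Perm now: [2 1 3]
Gen 6 (s2^-1): strand 1 crosses under strand 3. Perm now: [2 3 1]
Gen 7 (s1^-1): strand 2 crosses under strand 3. Perm now: [3 2 1]
Gen 8 (s1^-1): strand 3 crosses under strand 2. Perm now: [2 3 1]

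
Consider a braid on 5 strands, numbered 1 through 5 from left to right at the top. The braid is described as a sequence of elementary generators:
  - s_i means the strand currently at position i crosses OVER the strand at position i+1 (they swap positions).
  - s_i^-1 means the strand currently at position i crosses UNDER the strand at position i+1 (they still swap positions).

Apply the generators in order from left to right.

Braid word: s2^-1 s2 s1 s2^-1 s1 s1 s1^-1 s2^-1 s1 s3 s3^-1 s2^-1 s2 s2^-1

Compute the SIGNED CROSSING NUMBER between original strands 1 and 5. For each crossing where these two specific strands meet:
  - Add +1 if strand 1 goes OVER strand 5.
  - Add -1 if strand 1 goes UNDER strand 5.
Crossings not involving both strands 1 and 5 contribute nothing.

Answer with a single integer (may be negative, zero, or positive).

Gen 1: crossing 2x3. Both 1&5? no. Sum: 0
Gen 2: crossing 3x2. Both 1&5? no. Sum: 0
Gen 3: crossing 1x2. Both 1&5? no. Sum: 0
Gen 4: crossing 1x3. Both 1&5? no. Sum: 0
Gen 5: crossing 2x3. Both 1&5? no. Sum: 0
Gen 6: crossing 3x2. Both 1&5? no. Sum: 0
Gen 7: crossing 2x3. Both 1&5? no. Sum: 0
Gen 8: crossing 2x1. Both 1&5? no. Sum: 0
Gen 9: crossing 3x1. Both 1&5? no. Sum: 0
Gen 10: crossing 2x4. Both 1&5? no. Sum: 0
Gen 11: crossing 4x2. Both 1&5? no. Sum: 0
Gen 12: crossing 3x2. Both 1&5? no. Sum: 0
Gen 13: crossing 2x3. Both 1&5? no. Sum: 0
Gen 14: crossing 3x2. Both 1&5? no. Sum: 0

Answer: 0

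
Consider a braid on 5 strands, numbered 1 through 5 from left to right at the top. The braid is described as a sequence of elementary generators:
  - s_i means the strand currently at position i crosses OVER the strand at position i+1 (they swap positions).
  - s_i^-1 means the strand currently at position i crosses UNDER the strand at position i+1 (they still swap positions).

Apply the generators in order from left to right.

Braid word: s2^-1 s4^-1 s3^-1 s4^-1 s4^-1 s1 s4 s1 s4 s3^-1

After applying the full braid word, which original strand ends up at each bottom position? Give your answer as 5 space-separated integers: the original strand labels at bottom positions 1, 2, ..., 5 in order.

Gen 1 (s2^-1): strand 2 crosses under strand 3. Perm now: [1 3 2 4 5]
Gen 2 (s4^-1): strand 4 crosses under strand 5. Perm now: [1 3 2 5 4]
Gen 3 (s3^-1): strand 2 crosses under strand 5. Perm now: [1 3 5 2 4]
Gen 4 (s4^-1): strand 2 crosses under strand 4. Perm now: [1 3 5 4 2]
Gen 5 (s4^-1): strand 4 crosses under strand 2. Perm now: [1 3 5 2 4]
Gen 6 (s1): strand 1 crosses over strand 3. Perm now: [3 1 5 2 4]
Gen 7 (s4): strand 2 crosses over strand 4. Perm now: [3 1 5 4 2]
Gen 8 (s1): strand 3 crosses over strand 1. Perm now: [1 3 5 4 2]
Gen 9 (s4): strand 4 crosses over strand 2. Perm now: [1 3 5 2 4]
Gen 10 (s3^-1): strand 5 crosses under strand 2. Perm now: [1 3 2 5 4]

Answer: 1 3 2 5 4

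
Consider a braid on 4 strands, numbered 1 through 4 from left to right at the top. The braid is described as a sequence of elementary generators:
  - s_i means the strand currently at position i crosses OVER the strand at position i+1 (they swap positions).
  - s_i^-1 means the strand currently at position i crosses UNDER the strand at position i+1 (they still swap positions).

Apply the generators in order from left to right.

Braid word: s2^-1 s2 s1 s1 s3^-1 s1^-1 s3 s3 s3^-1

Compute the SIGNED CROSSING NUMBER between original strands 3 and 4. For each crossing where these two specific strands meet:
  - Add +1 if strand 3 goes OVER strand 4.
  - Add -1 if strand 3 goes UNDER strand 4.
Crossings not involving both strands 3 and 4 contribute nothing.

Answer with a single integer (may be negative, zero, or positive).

Gen 1: crossing 2x3. Both 3&4? no. Sum: 0
Gen 2: crossing 3x2. Both 3&4? no. Sum: 0
Gen 3: crossing 1x2. Both 3&4? no. Sum: 0
Gen 4: crossing 2x1. Both 3&4? no. Sum: 0
Gen 5: 3 under 4. Both 3&4? yes. Contrib: -1. Sum: -1
Gen 6: crossing 1x2. Both 3&4? no. Sum: -1
Gen 7: 4 over 3. Both 3&4? yes. Contrib: -1. Sum: -2
Gen 8: 3 over 4. Both 3&4? yes. Contrib: +1. Sum: -1
Gen 9: 4 under 3. Both 3&4? yes. Contrib: +1. Sum: 0

Answer: 0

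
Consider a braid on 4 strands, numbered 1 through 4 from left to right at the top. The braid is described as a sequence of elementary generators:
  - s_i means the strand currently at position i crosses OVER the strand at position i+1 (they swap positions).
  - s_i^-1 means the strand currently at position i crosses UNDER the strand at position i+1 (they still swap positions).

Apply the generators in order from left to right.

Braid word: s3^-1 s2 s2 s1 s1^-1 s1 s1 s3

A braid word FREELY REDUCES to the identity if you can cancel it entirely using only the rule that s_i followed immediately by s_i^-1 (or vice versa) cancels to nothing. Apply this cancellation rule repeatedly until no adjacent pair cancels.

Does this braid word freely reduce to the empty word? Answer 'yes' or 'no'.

Answer: no

Derivation:
Gen 1 (s3^-1): push. Stack: [s3^-1]
Gen 2 (s2): push. Stack: [s3^-1 s2]
Gen 3 (s2): push. Stack: [s3^-1 s2 s2]
Gen 4 (s1): push. Stack: [s3^-1 s2 s2 s1]
Gen 5 (s1^-1): cancels prior s1. Stack: [s3^-1 s2 s2]
Gen 6 (s1): push. Stack: [s3^-1 s2 s2 s1]
Gen 7 (s1): push. Stack: [s3^-1 s2 s2 s1 s1]
Gen 8 (s3): push. Stack: [s3^-1 s2 s2 s1 s1 s3]
Reduced word: s3^-1 s2 s2 s1 s1 s3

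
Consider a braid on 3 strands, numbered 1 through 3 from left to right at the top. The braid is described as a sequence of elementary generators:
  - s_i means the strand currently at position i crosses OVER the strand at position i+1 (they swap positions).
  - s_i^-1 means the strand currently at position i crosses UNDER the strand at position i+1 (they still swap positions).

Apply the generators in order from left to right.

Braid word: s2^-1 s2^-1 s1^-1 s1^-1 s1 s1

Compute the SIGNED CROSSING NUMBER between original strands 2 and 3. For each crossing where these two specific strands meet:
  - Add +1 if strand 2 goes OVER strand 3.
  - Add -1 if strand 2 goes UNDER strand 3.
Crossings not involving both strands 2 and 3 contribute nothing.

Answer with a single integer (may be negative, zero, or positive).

Gen 1: 2 under 3. Both 2&3? yes. Contrib: -1. Sum: -1
Gen 2: 3 under 2. Both 2&3? yes. Contrib: +1. Sum: 0
Gen 3: crossing 1x2. Both 2&3? no. Sum: 0
Gen 4: crossing 2x1. Both 2&3? no. Sum: 0
Gen 5: crossing 1x2. Both 2&3? no. Sum: 0
Gen 6: crossing 2x1. Both 2&3? no. Sum: 0

Answer: 0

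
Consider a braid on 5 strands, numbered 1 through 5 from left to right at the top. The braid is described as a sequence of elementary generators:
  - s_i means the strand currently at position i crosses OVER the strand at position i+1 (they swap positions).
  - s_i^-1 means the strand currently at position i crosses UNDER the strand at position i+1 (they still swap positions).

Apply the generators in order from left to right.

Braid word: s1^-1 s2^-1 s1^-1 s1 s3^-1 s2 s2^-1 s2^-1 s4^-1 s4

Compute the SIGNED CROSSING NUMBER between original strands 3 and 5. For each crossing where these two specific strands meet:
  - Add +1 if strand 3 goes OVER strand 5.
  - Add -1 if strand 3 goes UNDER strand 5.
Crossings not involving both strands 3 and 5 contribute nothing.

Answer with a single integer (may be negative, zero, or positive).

Answer: 0

Derivation:
Gen 1: crossing 1x2. Both 3&5? no. Sum: 0
Gen 2: crossing 1x3. Both 3&5? no. Sum: 0
Gen 3: crossing 2x3. Both 3&5? no. Sum: 0
Gen 4: crossing 3x2. Both 3&5? no. Sum: 0
Gen 5: crossing 1x4. Both 3&5? no. Sum: 0
Gen 6: crossing 3x4. Both 3&5? no. Sum: 0
Gen 7: crossing 4x3. Both 3&5? no. Sum: 0
Gen 8: crossing 3x4. Both 3&5? no. Sum: 0
Gen 9: crossing 1x5. Both 3&5? no. Sum: 0
Gen 10: crossing 5x1. Both 3&5? no. Sum: 0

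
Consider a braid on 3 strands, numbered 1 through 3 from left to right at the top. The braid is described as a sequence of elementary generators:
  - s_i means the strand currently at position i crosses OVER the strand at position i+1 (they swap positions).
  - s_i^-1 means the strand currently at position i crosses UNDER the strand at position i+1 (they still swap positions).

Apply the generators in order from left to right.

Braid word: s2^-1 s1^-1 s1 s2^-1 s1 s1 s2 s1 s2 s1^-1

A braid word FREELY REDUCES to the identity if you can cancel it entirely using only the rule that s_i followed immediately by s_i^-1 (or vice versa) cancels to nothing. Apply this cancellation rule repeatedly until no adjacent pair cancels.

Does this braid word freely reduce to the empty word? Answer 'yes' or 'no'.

Gen 1 (s2^-1): push. Stack: [s2^-1]
Gen 2 (s1^-1): push. Stack: [s2^-1 s1^-1]
Gen 3 (s1): cancels prior s1^-1. Stack: [s2^-1]
Gen 4 (s2^-1): push. Stack: [s2^-1 s2^-1]
Gen 5 (s1): push. Stack: [s2^-1 s2^-1 s1]
Gen 6 (s1): push. Stack: [s2^-1 s2^-1 s1 s1]
Gen 7 (s2): push. Stack: [s2^-1 s2^-1 s1 s1 s2]
Gen 8 (s1): push. Stack: [s2^-1 s2^-1 s1 s1 s2 s1]
Gen 9 (s2): push. Stack: [s2^-1 s2^-1 s1 s1 s2 s1 s2]
Gen 10 (s1^-1): push. Stack: [s2^-1 s2^-1 s1 s1 s2 s1 s2 s1^-1]
Reduced word: s2^-1 s2^-1 s1 s1 s2 s1 s2 s1^-1

Answer: no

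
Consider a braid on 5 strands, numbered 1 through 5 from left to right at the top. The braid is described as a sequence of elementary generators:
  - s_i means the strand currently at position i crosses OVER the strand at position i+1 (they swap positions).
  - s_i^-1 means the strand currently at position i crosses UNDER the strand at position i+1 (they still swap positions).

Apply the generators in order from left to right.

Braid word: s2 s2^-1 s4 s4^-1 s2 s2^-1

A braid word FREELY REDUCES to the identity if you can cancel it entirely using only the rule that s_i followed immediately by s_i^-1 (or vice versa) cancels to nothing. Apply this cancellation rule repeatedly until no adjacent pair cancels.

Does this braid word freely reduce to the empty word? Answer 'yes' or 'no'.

Answer: yes

Derivation:
Gen 1 (s2): push. Stack: [s2]
Gen 2 (s2^-1): cancels prior s2. Stack: []
Gen 3 (s4): push. Stack: [s4]
Gen 4 (s4^-1): cancels prior s4. Stack: []
Gen 5 (s2): push. Stack: [s2]
Gen 6 (s2^-1): cancels prior s2. Stack: []
Reduced word: (empty)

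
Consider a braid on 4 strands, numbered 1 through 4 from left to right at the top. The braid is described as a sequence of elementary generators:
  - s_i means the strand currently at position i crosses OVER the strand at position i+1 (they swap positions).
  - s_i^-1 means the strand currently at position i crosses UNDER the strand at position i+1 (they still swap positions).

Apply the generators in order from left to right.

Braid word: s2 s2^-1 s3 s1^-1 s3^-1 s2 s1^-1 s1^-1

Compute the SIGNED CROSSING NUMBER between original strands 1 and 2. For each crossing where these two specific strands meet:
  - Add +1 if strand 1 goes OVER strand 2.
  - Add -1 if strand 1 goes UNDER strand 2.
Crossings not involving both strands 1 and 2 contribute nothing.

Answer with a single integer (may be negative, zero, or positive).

Answer: -1

Derivation:
Gen 1: crossing 2x3. Both 1&2? no. Sum: 0
Gen 2: crossing 3x2. Both 1&2? no. Sum: 0
Gen 3: crossing 3x4. Both 1&2? no. Sum: 0
Gen 4: 1 under 2. Both 1&2? yes. Contrib: -1. Sum: -1
Gen 5: crossing 4x3. Both 1&2? no. Sum: -1
Gen 6: crossing 1x3. Both 1&2? no. Sum: -1
Gen 7: crossing 2x3. Both 1&2? no. Sum: -1
Gen 8: crossing 3x2. Both 1&2? no. Sum: -1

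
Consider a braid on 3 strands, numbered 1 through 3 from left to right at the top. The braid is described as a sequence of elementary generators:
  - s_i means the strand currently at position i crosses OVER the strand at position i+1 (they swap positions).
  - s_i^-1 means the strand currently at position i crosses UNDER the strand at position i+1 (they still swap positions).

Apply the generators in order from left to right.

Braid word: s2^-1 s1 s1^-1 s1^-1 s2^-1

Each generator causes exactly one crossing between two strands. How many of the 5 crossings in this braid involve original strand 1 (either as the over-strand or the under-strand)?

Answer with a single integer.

Answer: 4

Derivation:
Gen 1: crossing 2x3. Involves strand 1? no. Count so far: 0
Gen 2: crossing 1x3. Involves strand 1? yes. Count so far: 1
Gen 3: crossing 3x1. Involves strand 1? yes. Count so far: 2
Gen 4: crossing 1x3. Involves strand 1? yes. Count so far: 3
Gen 5: crossing 1x2. Involves strand 1? yes. Count so far: 4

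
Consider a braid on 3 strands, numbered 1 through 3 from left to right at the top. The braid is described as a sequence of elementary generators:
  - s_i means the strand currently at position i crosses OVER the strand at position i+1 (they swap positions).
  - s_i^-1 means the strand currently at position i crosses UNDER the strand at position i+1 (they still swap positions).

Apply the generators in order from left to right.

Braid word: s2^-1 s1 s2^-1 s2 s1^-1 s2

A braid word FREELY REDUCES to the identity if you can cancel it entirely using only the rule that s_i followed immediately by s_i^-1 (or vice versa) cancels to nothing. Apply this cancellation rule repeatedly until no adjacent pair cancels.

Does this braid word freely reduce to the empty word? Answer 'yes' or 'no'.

Gen 1 (s2^-1): push. Stack: [s2^-1]
Gen 2 (s1): push. Stack: [s2^-1 s1]
Gen 3 (s2^-1): push. Stack: [s2^-1 s1 s2^-1]
Gen 4 (s2): cancels prior s2^-1. Stack: [s2^-1 s1]
Gen 5 (s1^-1): cancels prior s1. Stack: [s2^-1]
Gen 6 (s2): cancels prior s2^-1. Stack: []
Reduced word: (empty)

Answer: yes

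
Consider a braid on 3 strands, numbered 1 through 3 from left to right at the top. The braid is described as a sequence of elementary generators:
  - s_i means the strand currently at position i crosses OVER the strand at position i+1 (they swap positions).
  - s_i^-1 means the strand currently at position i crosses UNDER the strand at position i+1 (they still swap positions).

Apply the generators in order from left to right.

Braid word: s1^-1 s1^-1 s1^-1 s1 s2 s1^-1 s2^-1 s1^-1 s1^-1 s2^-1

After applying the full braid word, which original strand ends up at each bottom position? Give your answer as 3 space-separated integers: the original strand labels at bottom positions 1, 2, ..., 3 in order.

Gen 1 (s1^-1): strand 1 crosses under strand 2. Perm now: [2 1 3]
Gen 2 (s1^-1): strand 2 crosses under strand 1. Perm now: [1 2 3]
Gen 3 (s1^-1): strand 1 crosses under strand 2. Perm now: [2 1 3]
Gen 4 (s1): strand 2 crosses over strand 1. Perm now: [1 2 3]
Gen 5 (s2): strand 2 crosses over strand 3. Perm now: [1 3 2]
Gen 6 (s1^-1): strand 1 crosses under strand 3. Perm now: [3 1 2]
Gen 7 (s2^-1): strand 1 crosses under strand 2. Perm now: [3 2 1]
Gen 8 (s1^-1): strand 3 crosses under strand 2. Perm now: [2 3 1]
Gen 9 (s1^-1): strand 2 crosses under strand 3. Perm now: [3 2 1]
Gen 10 (s2^-1): strand 2 crosses under strand 1. Perm now: [3 1 2]

Answer: 3 1 2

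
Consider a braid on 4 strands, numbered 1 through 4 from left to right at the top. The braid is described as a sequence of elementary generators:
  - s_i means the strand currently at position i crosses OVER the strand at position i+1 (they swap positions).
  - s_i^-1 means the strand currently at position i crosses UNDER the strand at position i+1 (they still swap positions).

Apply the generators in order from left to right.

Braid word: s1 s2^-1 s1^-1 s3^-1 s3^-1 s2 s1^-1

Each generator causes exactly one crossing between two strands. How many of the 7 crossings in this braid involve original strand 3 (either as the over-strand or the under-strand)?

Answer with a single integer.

Answer: 3

Derivation:
Gen 1: crossing 1x2. Involves strand 3? no. Count so far: 0
Gen 2: crossing 1x3. Involves strand 3? yes. Count so far: 1
Gen 3: crossing 2x3. Involves strand 3? yes. Count so far: 2
Gen 4: crossing 1x4. Involves strand 3? no. Count so far: 2
Gen 5: crossing 4x1. Involves strand 3? no. Count so far: 2
Gen 6: crossing 2x1. Involves strand 3? no. Count so far: 2
Gen 7: crossing 3x1. Involves strand 3? yes. Count so far: 3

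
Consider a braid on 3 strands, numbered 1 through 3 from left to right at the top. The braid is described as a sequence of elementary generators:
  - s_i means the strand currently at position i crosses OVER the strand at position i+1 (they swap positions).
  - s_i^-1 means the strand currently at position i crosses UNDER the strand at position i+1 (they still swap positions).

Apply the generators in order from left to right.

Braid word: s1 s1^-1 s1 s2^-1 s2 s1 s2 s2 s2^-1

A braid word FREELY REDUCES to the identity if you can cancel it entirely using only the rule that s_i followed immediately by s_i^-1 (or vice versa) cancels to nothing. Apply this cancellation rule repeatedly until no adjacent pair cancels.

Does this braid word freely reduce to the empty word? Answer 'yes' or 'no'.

Answer: no

Derivation:
Gen 1 (s1): push. Stack: [s1]
Gen 2 (s1^-1): cancels prior s1. Stack: []
Gen 3 (s1): push. Stack: [s1]
Gen 4 (s2^-1): push. Stack: [s1 s2^-1]
Gen 5 (s2): cancels prior s2^-1. Stack: [s1]
Gen 6 (s1): push. Stack: [s1 s1]
Gen 7 (s2): push. Stack: [s1 s1 s2]
Gen 8 (s2): push. Stack: [s1 s1 s2 s2]
Gen 9 (s2^-1): cancels prior s2. Stack: [s1 s1 s2]
Reduced word: s1 s1 s2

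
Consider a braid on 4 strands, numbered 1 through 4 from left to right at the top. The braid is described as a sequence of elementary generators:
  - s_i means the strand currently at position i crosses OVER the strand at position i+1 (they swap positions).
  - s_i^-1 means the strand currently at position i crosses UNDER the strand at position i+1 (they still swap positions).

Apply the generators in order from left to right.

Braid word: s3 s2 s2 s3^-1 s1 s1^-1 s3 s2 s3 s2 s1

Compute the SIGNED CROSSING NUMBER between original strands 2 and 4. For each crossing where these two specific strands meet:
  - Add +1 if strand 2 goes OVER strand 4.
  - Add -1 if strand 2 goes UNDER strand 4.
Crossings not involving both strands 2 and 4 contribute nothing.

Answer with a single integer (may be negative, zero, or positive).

Answer: 1

Derivation:
Gen 1: crossing 3x4. Both 2&4? no. Sum: 0
Gen 2: 2 over 4. Both 2&4? yes. Contrib: +1. Sum: 1
Gen 3: 4 over 2. Both 2&4? yes. Contrib: -1. Sum: 0
Gen 4: crossing 4x3. Both 2&4? no. Sum: 0
Gen 5: crossing 1x2. Both 2&4? no. Sum: 0
Gen 6: crossing 2x1. Both 2&4? no. Sum: 0
Gen 7: crossing 3x4. Both 2&4? no. Sum: 0
Gen 8: 2 over 4. Both 2&4? yes. Contrib: +1. Sum: 1
Gen 9: crossing 2x3. Both 2&4? no. Sum: 1
Gen 10: crossing 4x3. Both 2&4? no. Sum: 1
Gen 11: crossing 1x3. Both 2&4? no. Sum: 1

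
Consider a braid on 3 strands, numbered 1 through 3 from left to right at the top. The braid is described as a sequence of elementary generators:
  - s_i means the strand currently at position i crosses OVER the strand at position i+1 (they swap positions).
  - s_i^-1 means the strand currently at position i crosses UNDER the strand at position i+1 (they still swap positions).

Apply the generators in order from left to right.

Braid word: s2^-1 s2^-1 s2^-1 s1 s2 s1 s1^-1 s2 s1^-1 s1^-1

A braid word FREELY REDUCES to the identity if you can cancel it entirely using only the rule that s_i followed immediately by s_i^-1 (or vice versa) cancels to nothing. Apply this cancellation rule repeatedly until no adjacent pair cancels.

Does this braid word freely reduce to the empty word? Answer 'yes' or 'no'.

Answer: no

Derivation:
Gen 1 (s2^-1): push. Stack: [s2^-1]
Gen 2 (s2^-1): push. Stack: [s2^-1 s2^-1]
Gen 3 (s2^-1): push. Stack: [s2^-1 s2^-1 s2^-1]
Gen 4 (s1): push. Stack: [s2^-1 s2^-1 s2^-1 s1]
Gen 5 (s2): push. Stack: [s2^-1 s2^-1 s2^-1 s1 s2]
Gen 6 (s1): push. Stack: [s2^-1 s2^-1 s2^-1 s1 s2 s1]
Gen 7 (s1^-1): cancels prior s1. Stack: [s2^-1 s2^-1 s2^-1 s1 s2]
Gen 8 (s2): push. Stack: [s2^-1 s2^-1 s2^-1 s1 s2 s2]
Gen 9 (s1^-1): push. Stack: [s2^-1 s2^-1 s2^-1 s1 s2 s2 s1^-1]
Gen 10 (s1^-1): push. Stack: [s2^-1 s2^-1 s2^-1 s1 s2 s2 s1^-1 s1^-1]
Reduced word: s2^-1 s2^-1 s2^-1 s1 s2 s2 s1^-1 s1^-1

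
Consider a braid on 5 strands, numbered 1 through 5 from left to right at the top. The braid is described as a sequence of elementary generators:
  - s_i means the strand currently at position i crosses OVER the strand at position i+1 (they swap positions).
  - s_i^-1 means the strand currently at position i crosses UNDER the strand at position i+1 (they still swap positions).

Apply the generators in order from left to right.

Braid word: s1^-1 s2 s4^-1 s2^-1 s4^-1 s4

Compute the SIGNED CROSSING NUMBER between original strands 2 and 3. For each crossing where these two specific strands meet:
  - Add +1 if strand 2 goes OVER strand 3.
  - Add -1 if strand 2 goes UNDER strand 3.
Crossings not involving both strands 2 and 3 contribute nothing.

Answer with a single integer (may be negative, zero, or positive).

Gen 1: crossing 1x2. Both 2&3? no. Sum: 0
Gen 2: crossing 1x3. Both 2&3? no. Sum: 0
Gen 3: crossing 4x5. Both 2&3? no. Sum: 0
Gen 4: crossing 3x1. Both 2&3? no. Sum: 0
Gen 5: crossing 5x4. Both 2&3? no. Sum: 0
Gen 6: crossing 4x5. Both 2&3? no. Sum: 0

Answer: 0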